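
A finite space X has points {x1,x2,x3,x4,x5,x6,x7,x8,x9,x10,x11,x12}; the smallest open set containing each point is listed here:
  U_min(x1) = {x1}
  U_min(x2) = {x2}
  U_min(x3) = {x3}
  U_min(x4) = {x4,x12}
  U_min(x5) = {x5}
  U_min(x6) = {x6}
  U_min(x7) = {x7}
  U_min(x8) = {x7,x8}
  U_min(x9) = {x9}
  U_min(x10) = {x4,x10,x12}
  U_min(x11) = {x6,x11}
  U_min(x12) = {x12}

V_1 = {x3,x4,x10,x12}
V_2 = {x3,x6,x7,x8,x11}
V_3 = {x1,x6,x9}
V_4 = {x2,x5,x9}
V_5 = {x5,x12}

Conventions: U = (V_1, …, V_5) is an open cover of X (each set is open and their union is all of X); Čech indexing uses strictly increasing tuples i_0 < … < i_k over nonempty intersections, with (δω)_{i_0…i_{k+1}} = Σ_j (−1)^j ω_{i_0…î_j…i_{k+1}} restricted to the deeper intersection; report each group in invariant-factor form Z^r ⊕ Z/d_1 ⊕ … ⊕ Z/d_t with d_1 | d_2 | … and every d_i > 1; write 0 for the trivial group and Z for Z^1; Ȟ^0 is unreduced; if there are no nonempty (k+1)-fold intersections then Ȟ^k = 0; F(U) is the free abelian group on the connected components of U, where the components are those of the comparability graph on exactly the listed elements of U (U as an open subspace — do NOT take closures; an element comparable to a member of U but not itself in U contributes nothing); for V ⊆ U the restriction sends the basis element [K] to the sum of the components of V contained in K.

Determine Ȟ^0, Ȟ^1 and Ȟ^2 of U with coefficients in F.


Ȟ^0(U;F) ≅ Z^8,  Ȟ^1(U;F) ≅ 0,  Ȟ^2(U;F) ≅ 0

cover nerve:
  V12={x3} V15={x12} V23={x6} V34={x9} V45={x5}
components per intersection:
  V1: {x3} {x4,x10,x12}
  V2: {x3} {x6,x11} {x7,x8}
  V3: {x1} {x6} {x9}
  V4: {x2} {x5} {x9}
  V5: {x5} {x12}
  V12: {x3}
  V15: {x12}
  V23: {x6}
  V34: {x9}
  V45: {x5}
C dims 13,5; δ0: rk 5, SNF 1^5
Ȟ^0: (13−5)−0=8 ⇒ Z^8
Ȟ^1: (5−0)−5=0 ⇒ 0
Ȟ^2: (0−0)−0=0 ⇒ 0


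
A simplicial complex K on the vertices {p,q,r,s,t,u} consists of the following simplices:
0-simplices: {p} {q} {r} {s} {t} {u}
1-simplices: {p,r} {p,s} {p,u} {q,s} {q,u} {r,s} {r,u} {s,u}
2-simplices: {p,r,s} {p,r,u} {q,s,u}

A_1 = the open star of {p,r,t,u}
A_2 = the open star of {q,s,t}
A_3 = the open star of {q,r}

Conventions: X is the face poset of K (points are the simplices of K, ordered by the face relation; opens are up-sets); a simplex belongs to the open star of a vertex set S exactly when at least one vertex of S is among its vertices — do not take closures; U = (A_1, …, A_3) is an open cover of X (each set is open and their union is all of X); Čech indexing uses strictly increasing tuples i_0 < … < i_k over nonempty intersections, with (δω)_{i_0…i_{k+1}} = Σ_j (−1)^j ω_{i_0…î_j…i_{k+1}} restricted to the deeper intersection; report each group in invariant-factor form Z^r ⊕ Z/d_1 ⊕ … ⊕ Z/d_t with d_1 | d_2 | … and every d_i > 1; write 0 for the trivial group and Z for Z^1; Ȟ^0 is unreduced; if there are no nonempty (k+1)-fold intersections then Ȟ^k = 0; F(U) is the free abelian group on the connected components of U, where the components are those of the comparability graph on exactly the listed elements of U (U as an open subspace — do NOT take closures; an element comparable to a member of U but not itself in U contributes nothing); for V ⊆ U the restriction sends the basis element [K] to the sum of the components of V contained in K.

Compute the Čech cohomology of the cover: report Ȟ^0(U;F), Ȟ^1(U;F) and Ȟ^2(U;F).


Ȟ^0 = Z^2, Ȟ^1 = Z and Ȟ^2 = 0

nerve of the cover:
  A1={{p},{r},{t},{u},{p,r},{p,s},{p,u},{q,u},{r,s},{r,u},{s,u},{p,r,s},{p,r,u},{q,s,u}} A2={{q},{s},{t},{p,s},{q,s},{q,u},{r,s},{s,u},{p,r,s},{q,s,u}} A3={{q},{r},{p,r},{q,s},{q,u},{r,s},{r,u},{p,r,s},{p,r,u},{q,s,u}}
  A12={{t},{p,s},{q,u},{r,s},{s,u},{p,r,s},{q,s,u}} A13={{r},{p,r},{q,u},{r,s},{r,u},{p,r,s},{p,r,u},{q,s,u}} A23={{q},{q,s},{q,u},{r,s},{p,r,s},{q,s,u}}
  A123={{q,u},{r,s},{p,r,s},{q,s,u}}
components per intersection:
  A1: {{p},{r},{u},{p,r},{p,s},{p,u},{q,u},{r,s},{r,u},{s,u},{p,r,s},{p,r,u},{q,s,u}} {{t}}
  A2: {{q},{s},{p,s},{q,s},{q,u},{r,s},{s,u},{p,r,s},{q,s,u}} {{t}}
  A3: {{q},{q,s},{q,u},{q,s,u}} {{r},{p,r},{r,s},{r,u},{p,r,s},{p,r,u}}
  A12: {{t}} {{p,s},{r,s},{p,r,s}} {{q,u},{s,u},{q,s,u}}
  A13: {{r},{p,r},{r,s},{r,u},{p,r,s},{p,r,u}} {{q,u},{q,s,u}}
  A23: {{q},{q,s},{q,u},{q,s,u}} {{r,s},{p,r,s}}
  A123: {{q,u},{q,s,u}} {{r,s},{p,r,s}}
C dims 6,7,2; δ0: rk 4, SNF 1^4; δ1: rk 2, SNF 1^2
Ȟ^0 = (6 − 4) − 0 = 2, so Ȟ^0 ≅ Z^2
Ȟ^1 = (7 − 2) − 4 = 1, so Ȟ^1 ≅ Z
Ȟ^2 = (2 − 0) − 2 = 0, so Ȟ^2 ≅ 0


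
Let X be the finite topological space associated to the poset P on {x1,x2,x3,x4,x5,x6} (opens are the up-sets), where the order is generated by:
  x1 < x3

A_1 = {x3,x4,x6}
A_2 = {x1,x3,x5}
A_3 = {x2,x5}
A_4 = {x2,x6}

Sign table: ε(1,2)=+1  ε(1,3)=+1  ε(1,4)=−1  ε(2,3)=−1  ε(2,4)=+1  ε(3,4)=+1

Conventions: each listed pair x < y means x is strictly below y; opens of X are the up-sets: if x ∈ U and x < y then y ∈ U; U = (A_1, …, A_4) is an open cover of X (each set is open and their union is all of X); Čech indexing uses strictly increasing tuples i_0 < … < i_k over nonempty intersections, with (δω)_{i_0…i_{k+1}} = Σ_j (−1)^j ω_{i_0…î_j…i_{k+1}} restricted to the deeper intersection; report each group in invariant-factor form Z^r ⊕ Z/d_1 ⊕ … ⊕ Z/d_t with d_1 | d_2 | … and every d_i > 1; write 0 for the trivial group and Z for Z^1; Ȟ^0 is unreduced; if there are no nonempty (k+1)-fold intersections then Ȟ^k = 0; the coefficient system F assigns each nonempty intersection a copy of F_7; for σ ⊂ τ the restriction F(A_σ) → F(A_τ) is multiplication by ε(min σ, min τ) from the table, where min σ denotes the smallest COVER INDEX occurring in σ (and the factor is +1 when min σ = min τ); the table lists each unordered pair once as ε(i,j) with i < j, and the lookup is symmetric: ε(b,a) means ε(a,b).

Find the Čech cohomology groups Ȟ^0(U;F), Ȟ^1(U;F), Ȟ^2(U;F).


Ȟ^0 = Z/7, Ȟ^1 = Z/7, Ȟ^2 = 0

nerve simplices:
  A12={x3} A14={x6} A23={x5} A34={x2}
C dims 4,4; δ0: rk_F7 3
degree 0: 4−3−0 = 1 → Ȟ^0 ≅ Z/7
degree 1: 4−0−3 = 1 → Ȟ^1 ≅ Z/7
degree 2: 0−0−0 = 0 → Ȟ^2 ≅ 0


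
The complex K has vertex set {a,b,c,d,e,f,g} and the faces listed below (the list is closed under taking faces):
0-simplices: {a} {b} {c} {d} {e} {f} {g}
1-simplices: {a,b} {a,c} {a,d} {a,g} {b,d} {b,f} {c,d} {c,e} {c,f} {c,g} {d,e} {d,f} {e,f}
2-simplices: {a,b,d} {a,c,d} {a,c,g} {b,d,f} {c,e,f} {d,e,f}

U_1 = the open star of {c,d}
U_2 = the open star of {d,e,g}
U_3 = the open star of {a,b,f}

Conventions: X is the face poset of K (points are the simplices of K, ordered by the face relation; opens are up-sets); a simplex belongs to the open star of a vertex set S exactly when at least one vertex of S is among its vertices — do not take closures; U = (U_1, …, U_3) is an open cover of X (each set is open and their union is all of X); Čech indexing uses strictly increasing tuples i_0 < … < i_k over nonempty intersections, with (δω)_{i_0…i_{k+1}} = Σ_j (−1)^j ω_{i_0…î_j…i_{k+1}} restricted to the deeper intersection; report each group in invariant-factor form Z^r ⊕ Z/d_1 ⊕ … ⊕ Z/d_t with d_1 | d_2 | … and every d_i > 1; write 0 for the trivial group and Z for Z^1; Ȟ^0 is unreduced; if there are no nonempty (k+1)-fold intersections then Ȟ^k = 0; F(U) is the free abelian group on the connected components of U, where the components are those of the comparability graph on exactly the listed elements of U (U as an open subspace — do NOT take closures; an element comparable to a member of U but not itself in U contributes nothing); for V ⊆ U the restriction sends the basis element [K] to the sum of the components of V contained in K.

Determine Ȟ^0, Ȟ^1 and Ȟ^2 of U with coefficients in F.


nonempty intersections:
  U1={{c},{d},{a,c},{a,d},{b,d},{c,d},{c,e},{c,f},{c,g},{d,e},{d,f},{a,b,d},{a,c,d},{a,c,g},{b,d,f},{c,e,f},{d,e,f}} U2={{d},{e},{g},{a,d},{a,g},{b,d},{c,d},{c,e},{c,g},{d,e},{d,f},{e,f},{a,b,d},{a,c,d},{a,c,g},{b,d,f},{c,e,f},{d,e,f}} U3={{a},{b},{f},{a,b},{a,c},{a,d},{a,g},{b,d},{b,f},{c,f},{d,f},{e,f},{a,b,d},{a,c,d},{a,c,g},{b,d,f},{c,e,f},{d,e,f}}
  U12={{d},{a,d},{b,d},{c,d},{c,e},{c,g},{d,e},{d,f},{a,b,d},{a,c,d},{a,c,g},{b,d,f},{c,e,f},{d,e,f}} U13={{a,c},{a,d},{b,d},{c,f},{d,f},{a,b,d},{a,c,d},{a,c,g},{b,d,f},{c,e,f},{d,e,f}} U23={{a,d},{a,g},{b,d},{d,f},{e,f},{a,b,d},{a,c,d},{a,c,g},{b,d,f},{c,e,f},{d,e,f}}
  U123={{a,d},{b,d},{d,f},{a,b,d},{a,c,d},{a,c,g},{b,d,f},{c,e,f},{d,e,f}}
components per intersection:
  U1: {{c},{d},{a,c},{a,d},{b,d},{c,d},{c,e},{c,f},{c,g},{d,e},{d,f},{a,b,d},{a,c,d},{a,c,g},{b,d,f},{c,e,f},{d,e,f}}
  U2: {{d},{e},{a,d},{b,d},{c,d},{c,e},{d,e},{d,f},{e,f},{a,b,d},{a,c,d},{b,d,f},{c,e,f},{d,e,f}} {{g},{a,g},{c,g},{a,c,g}}
  U3: {{a},{b},{f},{a,b},{a,c},{a,d},{a,g},{b,d},{b,f},{c,f},{d,f},{e,f},{a,b,d},{a,c,d},{a,c,g},{b,d,f},{c,e,f},{d,e,f}}
  U12: {{d},{a,d},{b,d},{c,d},{d,e},{d,f},{a,b,d},{a,c,d},{b,d,f},{d,e,f}} {{c,e},{c,e,f}} {{c,g},{a,c,g}}
  U13: {{a,c},{a,d},{b,d},{d,f},{a,b,d},{a,c,d},{a,c,g},{b,d,f},{d,e,f}} {{c,f},{c,e,f}}
  U23: {{a,d},{b,d},{d,f},{e,f},{a,b,d},{a,c,d},{b,d,f},{c,e,f},{d,e,f}} {{a,g},{a,c,g}}
  U123: {{a,d},{b,d},{d,f},{a,b,d},{a,c,d},{b,d,f},{d,e,f}} {{a,c,g}} {{c,e,f}}
C dims 4,7,3; δ0: rk 3, SNF 1^3; δ1: rk 3, SNF 1^3
Ȟ^0: (4−3)−0=1 ⇒ Z
Ȟ^1: (7−3)−3=1 ⇒ Z
Ȟ^2: (3−0)−3=0 ⇒ 0

Ȟ^0 = Z; Ȟ^1 = Z; Ȟ^2 = 0


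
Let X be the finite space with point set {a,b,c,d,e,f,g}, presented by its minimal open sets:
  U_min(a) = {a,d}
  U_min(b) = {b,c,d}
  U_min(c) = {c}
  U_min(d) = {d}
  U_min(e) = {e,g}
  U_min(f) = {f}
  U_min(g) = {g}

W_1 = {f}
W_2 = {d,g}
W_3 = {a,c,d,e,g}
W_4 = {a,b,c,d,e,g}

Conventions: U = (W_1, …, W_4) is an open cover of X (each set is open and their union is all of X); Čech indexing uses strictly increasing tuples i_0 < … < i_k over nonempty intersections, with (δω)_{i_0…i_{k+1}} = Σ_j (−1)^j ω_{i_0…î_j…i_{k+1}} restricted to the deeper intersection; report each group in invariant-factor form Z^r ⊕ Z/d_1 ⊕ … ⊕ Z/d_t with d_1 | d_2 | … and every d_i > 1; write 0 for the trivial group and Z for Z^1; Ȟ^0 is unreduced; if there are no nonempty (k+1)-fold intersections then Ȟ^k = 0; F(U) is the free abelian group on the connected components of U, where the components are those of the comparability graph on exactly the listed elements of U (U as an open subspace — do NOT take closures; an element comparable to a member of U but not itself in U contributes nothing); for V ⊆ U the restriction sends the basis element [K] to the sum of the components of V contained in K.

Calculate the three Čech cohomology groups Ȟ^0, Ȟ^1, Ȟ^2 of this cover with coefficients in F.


nonempty overlaps:
  W23={d,g} W24={d,g} W34={a,c,d,e,g}
  W234={d,g}
components per intersection:
  W1: {f}
  W2: {d} {g}
  W3: {a,d} {c} {e,g}
  W4: {a,b,c,d} {e,g}
  W23: {d} {g}
  W24: {d} {g}
  W34: {a,d} {c} {e,g}
  W234: {d} {g}
C dims 8,7,2; δ0: rk 5, SNF 1^5; δ1: rk 2, SNF 1^2
degree 0: 8−5−0 = 3 → Ȟ^0 ≅ Z^3
degree 1: 7−2−5 = 0 → Ȟ^1 ≅ 0
degree 2: 2−0−2 = 0 → Ȟ^2 ≅ 0

Ȟ^0 ≅ Z^3,  Ȟ^1 ≅ 0,  Ȟ^2 ≅ 0


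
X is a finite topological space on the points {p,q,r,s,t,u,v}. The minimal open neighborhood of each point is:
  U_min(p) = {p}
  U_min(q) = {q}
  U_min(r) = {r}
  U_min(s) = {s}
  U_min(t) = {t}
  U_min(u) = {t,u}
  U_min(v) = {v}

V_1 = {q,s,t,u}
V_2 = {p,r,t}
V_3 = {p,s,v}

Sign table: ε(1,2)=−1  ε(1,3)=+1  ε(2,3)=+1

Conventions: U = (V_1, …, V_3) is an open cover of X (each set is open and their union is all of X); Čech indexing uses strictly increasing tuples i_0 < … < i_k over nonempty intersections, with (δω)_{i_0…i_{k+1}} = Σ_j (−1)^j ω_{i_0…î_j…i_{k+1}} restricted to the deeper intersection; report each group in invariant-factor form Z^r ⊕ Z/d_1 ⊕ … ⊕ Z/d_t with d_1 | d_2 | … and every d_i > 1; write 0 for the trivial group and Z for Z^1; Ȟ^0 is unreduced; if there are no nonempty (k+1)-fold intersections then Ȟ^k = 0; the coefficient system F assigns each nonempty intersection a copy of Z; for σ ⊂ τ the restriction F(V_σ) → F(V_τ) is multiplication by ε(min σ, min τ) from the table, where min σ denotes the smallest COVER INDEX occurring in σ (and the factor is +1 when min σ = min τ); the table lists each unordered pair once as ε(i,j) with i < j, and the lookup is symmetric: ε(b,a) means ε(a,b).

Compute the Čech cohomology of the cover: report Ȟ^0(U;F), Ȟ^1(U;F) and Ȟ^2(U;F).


Ȟ^0 = 0, Ȟ^1 = Z/2, Ȟ^2 = 0

nerve simplices:
  V12={t} V13={s} V23={p}
C dims 3,3; δ0: rk 3, SNF 1^2·2
degree 0: 3−3−0 = 0 → Ȟ^0 ≅ 0
degree 1: 3−0−3 = 0 plus torsion [2] → Ȟ^1 ≅ Z/2
degree 2: 0−0−0 = 0 → Ȟ^2 ≅ 0


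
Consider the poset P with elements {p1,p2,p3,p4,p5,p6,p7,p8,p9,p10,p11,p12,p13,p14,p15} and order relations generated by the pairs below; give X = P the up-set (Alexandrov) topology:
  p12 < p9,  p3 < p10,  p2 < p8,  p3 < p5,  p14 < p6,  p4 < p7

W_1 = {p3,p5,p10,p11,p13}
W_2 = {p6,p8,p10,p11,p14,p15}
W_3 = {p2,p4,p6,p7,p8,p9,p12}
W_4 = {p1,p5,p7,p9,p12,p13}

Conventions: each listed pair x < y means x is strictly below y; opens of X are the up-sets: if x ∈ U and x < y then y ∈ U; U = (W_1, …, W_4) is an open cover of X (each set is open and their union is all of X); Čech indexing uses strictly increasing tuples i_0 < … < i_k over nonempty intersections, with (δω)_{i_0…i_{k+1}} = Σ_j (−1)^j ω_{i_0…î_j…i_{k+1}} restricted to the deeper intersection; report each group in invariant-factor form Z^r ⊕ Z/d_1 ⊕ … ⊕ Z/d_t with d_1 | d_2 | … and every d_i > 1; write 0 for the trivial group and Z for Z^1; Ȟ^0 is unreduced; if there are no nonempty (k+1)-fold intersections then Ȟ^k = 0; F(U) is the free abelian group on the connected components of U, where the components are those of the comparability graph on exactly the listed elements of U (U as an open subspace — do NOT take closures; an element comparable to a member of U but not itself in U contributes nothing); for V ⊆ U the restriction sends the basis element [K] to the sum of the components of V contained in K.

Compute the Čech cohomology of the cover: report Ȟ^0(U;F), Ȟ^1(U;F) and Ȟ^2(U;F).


nonempty overlaps:
  W12={p10,p11} W14={p5,p13} W23={p6,p8} W34={p7,p9,p12}
components per intersection:
  W1: {p3,p5,p10} {p11} {p13}
  W2: {p6,p14} {p8} {p10} {p11} {p15}
  W3: {p2,p8} {p4,p7} {p6} {p9,p12}
  W4: {p1} {p5} {p7} {p9,p12} {p13}
  W12: {p10} {p11}
  W14: {p5} {p13}
  W23: {p6} {p8}
  W34: {p7} {p9,p12}
C dims 17,8; δ0: rk 8, SNF 1^8
degree 0: 17−8−0 = 9 → Ȟ^0 ≅ Z^9
degree 1: 8−0−8 = 0 → Ȟ^1 ≅ 0
degree 2: 0−0−0 = 0 → Ȟ^2 ≅ 0

Ȟ^0 ≅ Z^9,  Ȟ^1 ≅ 0,  Ȟ^2 ≅ 0


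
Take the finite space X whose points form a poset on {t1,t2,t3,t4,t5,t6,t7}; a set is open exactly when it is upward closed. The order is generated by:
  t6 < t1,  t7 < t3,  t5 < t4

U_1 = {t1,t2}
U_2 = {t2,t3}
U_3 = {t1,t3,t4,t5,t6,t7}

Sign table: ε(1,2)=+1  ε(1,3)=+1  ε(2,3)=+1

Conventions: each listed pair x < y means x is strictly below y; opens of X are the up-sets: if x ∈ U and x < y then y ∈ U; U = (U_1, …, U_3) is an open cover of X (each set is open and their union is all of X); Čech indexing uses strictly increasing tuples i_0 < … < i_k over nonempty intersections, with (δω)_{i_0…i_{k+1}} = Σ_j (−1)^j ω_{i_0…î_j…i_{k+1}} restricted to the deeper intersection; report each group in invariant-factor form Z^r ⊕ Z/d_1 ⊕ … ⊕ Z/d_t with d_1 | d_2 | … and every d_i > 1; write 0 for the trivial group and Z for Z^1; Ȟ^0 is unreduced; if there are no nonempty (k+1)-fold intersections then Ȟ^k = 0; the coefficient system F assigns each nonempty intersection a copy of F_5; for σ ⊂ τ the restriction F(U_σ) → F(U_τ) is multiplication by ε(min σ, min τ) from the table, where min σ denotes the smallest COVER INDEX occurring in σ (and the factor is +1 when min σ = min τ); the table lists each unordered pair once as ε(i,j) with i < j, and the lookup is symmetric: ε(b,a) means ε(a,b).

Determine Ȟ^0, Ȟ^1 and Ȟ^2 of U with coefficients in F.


intersection data:
  U12={t2} U13={t1} U23={t3}
C dims 3,3; δ0: rk_F5 2
Ȟ^0 = (3 − 2) − 0 = 1, so Ȟ^0 ≅ Z/5
Ȟ^1 = (3 − 0) − 2 = 1, so Ȟ^1 ≅ Z/5
Ȟ^2 = (0 − 0) − 0 = 0, so Ȟ^2 ≅ 0

Ȟ^0 ≅ Z/5,  Ȟ^1 ≅ Z/5,  Ȟ^2 ≅ 0


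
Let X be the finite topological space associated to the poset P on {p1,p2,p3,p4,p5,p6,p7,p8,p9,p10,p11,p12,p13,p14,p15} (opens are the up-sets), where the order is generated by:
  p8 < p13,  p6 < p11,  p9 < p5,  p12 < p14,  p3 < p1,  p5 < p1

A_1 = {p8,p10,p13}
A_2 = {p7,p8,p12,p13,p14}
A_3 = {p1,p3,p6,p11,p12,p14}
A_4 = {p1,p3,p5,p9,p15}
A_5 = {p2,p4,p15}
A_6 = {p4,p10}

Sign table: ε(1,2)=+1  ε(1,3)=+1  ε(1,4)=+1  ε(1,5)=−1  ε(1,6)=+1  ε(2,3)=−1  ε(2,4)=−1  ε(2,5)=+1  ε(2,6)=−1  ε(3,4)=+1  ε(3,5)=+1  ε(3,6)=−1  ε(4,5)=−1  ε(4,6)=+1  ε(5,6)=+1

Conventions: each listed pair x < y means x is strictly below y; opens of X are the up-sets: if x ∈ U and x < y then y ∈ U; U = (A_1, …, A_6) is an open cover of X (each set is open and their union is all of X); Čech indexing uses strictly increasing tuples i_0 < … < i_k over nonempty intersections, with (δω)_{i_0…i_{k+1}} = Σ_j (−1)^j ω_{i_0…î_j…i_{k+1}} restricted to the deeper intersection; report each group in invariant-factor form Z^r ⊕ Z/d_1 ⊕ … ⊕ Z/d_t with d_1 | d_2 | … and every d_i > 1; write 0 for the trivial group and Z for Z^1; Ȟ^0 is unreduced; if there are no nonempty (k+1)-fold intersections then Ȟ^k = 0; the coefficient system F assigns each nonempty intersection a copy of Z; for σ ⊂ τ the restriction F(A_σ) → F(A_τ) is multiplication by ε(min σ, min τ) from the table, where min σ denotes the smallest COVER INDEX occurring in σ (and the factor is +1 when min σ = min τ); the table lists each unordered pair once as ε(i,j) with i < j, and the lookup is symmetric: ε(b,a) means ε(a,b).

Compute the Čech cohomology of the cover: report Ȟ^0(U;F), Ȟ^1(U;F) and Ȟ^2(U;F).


Ȟ^0 ≅ Z; Ȟ^1 ≅ Z; Ȟ^2 ≅ 0

intersection data:
  A12={p8,p13} A16={p10} A23={p12,p14} A34={p1,p3} A45={p15} A56={p4}
C dims 6,6; δ0: rk 5, SNF 1^5
Ȟ^0 = (6 − 5) − 0 = 1, so Ȟ^0 ≅ Z
Ȟ^1 = (6 − 0) − 5 = 1, so Ȟ^1 ≅ Z
Ȟ^2 = (0 − 0) − 0 = 0, so Ȟ^2 ≅ 0


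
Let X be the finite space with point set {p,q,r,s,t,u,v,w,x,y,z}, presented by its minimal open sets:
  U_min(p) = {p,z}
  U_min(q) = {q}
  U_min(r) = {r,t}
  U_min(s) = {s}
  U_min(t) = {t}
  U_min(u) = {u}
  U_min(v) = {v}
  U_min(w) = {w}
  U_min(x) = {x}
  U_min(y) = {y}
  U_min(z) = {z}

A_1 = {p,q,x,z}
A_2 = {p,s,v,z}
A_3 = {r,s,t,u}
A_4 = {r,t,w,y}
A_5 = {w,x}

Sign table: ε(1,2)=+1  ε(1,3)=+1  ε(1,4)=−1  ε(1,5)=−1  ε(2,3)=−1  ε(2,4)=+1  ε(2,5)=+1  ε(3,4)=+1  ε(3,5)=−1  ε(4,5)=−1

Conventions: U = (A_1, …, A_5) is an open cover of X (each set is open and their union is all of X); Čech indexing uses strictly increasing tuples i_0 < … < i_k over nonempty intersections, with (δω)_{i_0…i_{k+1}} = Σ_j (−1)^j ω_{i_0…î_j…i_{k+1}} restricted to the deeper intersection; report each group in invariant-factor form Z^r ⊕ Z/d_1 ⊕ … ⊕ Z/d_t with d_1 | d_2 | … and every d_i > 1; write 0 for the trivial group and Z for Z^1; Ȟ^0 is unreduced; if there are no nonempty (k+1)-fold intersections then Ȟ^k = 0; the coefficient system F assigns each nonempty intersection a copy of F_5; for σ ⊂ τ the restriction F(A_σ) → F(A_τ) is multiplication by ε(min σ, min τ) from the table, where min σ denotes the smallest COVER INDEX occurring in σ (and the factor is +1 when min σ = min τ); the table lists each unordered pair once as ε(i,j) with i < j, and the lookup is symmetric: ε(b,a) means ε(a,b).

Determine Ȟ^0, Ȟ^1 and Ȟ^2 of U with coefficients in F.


nerve simplices:
  A12={p,z} A15={x} A23={s} A34={r,t} A45={w}
C dims 5,5; δ0: rk_F5 5
degree 0: 5−5−0 = 0 → Ȟ^0 ≅ 0
degree 1: 5−0−5 = 0 → Ȟ^1 ≅ 0
degree 2: 0−0−0 = 0 → Ȟ^2 ≅ 0

Ȟ^0(U;F) ≅ 0, Ȟ^1(U;F) ≅ 0 and Ȟ^2(U;F) ≅ 0


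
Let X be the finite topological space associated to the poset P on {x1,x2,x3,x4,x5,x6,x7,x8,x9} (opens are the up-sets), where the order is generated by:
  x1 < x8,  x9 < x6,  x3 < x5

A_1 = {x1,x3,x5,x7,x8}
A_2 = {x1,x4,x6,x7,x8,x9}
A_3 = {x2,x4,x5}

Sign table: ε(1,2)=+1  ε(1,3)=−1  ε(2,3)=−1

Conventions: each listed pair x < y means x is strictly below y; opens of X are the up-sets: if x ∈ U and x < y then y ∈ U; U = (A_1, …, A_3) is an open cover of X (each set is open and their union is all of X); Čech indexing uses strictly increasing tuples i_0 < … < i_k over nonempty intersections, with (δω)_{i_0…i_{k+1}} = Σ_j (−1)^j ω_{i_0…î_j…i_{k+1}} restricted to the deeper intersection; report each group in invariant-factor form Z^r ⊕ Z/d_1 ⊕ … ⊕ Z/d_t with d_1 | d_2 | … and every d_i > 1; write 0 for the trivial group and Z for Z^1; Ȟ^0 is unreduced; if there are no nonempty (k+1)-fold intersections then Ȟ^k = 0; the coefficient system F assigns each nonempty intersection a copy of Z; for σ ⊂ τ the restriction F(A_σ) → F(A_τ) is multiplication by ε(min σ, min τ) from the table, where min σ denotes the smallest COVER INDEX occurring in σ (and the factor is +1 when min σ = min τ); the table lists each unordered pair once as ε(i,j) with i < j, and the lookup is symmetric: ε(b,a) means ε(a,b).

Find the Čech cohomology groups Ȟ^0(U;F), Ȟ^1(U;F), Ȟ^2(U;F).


nerve simplices:
  A12={x1,x7,x8} A13={x5} A23={x4}
C dims 3,3; δ0: rk 2, SNF 1^2
degree 0: 3−2−0 = 1 → Ȟ^0 ≅ Z
degree 1: 3−0−2 = 1 → Ȟ^1 ≅ Z
degree 2: 0−0−0 = 0 → Ȟ^2 ≅ 0

Ȟ^0 ≅ Z,  Ȟ^1 ≅ Z,  Ȟ^2 ≅ 0


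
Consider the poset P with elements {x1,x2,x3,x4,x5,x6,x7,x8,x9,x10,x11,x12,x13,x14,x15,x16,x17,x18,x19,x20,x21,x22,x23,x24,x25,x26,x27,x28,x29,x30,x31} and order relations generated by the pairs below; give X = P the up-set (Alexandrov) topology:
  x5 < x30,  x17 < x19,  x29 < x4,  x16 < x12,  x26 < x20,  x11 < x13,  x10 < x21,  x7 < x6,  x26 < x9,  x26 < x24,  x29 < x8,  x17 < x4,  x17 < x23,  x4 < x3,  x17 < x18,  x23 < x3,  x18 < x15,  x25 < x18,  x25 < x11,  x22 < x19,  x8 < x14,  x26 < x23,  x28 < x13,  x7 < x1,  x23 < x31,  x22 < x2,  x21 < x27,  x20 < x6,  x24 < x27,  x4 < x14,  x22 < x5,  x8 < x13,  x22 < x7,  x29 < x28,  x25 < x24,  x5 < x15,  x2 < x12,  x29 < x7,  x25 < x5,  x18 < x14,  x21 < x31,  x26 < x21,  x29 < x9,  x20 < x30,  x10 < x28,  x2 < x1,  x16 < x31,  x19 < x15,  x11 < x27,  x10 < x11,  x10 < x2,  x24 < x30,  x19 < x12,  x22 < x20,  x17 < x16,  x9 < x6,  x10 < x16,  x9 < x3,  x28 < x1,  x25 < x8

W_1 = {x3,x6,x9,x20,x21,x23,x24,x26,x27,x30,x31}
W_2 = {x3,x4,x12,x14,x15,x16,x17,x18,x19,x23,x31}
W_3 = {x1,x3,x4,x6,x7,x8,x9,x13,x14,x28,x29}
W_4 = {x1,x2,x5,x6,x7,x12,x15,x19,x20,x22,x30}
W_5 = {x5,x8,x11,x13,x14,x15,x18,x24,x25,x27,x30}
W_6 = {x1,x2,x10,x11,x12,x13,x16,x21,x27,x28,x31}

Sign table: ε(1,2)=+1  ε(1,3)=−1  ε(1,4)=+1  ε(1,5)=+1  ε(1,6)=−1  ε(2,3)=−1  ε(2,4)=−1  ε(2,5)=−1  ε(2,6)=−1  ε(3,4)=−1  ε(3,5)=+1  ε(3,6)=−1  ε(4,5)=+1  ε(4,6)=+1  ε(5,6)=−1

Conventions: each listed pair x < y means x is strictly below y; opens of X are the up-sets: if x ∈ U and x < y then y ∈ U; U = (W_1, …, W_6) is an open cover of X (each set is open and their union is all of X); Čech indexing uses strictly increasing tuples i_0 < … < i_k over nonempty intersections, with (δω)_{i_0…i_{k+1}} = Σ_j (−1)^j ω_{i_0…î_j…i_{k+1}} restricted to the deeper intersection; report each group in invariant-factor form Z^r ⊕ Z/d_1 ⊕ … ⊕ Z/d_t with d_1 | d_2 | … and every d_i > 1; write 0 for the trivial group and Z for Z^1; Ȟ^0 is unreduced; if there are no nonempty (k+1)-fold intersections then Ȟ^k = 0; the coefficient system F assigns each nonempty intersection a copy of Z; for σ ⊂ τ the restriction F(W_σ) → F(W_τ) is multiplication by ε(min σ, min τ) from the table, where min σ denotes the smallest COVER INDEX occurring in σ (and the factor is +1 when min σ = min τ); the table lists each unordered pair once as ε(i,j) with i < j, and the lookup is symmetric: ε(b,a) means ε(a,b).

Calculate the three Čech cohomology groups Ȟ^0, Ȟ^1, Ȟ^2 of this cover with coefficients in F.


Ȟ^0 ≅ 0, Ȟ^1 ≅ Z/2, Ȟ^2 ≅ Z

nonempty intersections:
  W12={x3,x23,x31} W13={x3,x6,x9} W14={x6,x20,x30} W15={x24,x27,x30} W16={x21,x27,x31} W23={x3,x4,x14} W24={x12,x15,x19} W25={x14,x15,x18} W26={x12,x16,x31} W34={x1,x6,x7} W35={x8,x13,x14} W36={x1,x13,x28} W45={x5,x15,x30} W46={x1,x2,x12} W56={x11,x13,x27}
  W123={x3} W126={x31} W134={x6} W145={x30} W156={x27} W235={x14} W245={x15} W246={x12} W346={x1} W356={x13}
C dims 6,15,10; δ0: rk 6, SNF 1^5·2; δ1: rk 9, SNF 1^9
Ȟ^0: (6−6)−0=0 ⇒ 0
Ȟ^1: (15−9)−6=0 plus torsion [2] ⇒ Z/2
Ȟ^2: (10−0)−9=1 ⇒ Z


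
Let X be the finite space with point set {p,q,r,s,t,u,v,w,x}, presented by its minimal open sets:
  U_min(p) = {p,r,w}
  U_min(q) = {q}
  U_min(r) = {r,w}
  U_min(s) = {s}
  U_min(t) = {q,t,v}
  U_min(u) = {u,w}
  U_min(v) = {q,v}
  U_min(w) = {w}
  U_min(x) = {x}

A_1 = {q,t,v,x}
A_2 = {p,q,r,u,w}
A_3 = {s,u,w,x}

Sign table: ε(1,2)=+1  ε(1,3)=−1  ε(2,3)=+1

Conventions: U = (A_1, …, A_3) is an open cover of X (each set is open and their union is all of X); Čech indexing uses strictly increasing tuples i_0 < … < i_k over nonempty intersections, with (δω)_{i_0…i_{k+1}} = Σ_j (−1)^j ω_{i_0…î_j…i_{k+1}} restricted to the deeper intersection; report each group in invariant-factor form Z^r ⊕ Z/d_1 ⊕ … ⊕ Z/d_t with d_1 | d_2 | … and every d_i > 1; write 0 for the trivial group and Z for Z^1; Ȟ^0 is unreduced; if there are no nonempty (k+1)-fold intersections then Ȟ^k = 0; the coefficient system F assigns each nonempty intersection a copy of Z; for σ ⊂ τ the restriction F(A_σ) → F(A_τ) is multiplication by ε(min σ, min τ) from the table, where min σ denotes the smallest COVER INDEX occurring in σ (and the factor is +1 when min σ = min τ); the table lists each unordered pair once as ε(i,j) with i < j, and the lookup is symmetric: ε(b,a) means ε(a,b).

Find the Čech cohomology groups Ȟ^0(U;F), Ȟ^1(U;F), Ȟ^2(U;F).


intersection data:
  A12={q} A13={x} A23={u,w}
C dims 3,3; δ0: rk 3, SNF 1^2·2
Ȟ^0 = (3 − 3) − 0 = 0, so Ȟ^0 ≅ 0
Ȟ^1 = (3 − 0) − 3 = 0 plus torsion [2], so Ȟ^1 ≅ Z/2
Ȟ^2 = (0 − 0) − 0 = 0, so Ȟ^2 ≅ 0

Ȟ^0(U;F) ≅ 0, Ȟ^1(U;F) ≅ Z/2 and Ȟ^2(U;F) ≅ 0


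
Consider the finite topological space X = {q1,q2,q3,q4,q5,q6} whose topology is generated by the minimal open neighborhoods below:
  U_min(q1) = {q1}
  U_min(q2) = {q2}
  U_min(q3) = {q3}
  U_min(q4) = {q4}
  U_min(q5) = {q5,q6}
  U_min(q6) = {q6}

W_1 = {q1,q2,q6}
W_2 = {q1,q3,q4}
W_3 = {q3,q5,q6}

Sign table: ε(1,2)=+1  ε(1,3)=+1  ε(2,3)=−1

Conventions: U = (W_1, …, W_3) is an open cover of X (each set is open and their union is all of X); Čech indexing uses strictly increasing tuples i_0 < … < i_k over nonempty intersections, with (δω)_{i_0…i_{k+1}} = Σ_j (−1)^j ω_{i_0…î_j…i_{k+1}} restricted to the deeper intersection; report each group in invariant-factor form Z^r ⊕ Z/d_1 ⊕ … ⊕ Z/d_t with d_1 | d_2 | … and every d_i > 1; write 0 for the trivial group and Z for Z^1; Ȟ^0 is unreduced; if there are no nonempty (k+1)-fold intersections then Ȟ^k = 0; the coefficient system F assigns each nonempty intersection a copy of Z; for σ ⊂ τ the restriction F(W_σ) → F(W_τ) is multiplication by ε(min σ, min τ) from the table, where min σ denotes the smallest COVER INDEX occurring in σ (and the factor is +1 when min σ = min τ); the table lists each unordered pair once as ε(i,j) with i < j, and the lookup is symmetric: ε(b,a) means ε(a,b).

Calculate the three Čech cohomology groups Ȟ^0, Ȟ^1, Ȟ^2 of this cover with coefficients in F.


Ȟ^0 = 0; Ȟ^1 = Z/2; Ȟ^2 = 0

nonempty intersections:
  W12={q1} W13={q6} W23={q3}
C dims 3,3; δ0: rk 3, SNF 1^2·2
Ȟ^0: (3−3)−0=0 ⇒ 0
Ȟ^1: (3−0)−3=0 plus torsion [2] ⇒ Z/2
Ȟ^2: (0−0)−0=0 ⇒ 0


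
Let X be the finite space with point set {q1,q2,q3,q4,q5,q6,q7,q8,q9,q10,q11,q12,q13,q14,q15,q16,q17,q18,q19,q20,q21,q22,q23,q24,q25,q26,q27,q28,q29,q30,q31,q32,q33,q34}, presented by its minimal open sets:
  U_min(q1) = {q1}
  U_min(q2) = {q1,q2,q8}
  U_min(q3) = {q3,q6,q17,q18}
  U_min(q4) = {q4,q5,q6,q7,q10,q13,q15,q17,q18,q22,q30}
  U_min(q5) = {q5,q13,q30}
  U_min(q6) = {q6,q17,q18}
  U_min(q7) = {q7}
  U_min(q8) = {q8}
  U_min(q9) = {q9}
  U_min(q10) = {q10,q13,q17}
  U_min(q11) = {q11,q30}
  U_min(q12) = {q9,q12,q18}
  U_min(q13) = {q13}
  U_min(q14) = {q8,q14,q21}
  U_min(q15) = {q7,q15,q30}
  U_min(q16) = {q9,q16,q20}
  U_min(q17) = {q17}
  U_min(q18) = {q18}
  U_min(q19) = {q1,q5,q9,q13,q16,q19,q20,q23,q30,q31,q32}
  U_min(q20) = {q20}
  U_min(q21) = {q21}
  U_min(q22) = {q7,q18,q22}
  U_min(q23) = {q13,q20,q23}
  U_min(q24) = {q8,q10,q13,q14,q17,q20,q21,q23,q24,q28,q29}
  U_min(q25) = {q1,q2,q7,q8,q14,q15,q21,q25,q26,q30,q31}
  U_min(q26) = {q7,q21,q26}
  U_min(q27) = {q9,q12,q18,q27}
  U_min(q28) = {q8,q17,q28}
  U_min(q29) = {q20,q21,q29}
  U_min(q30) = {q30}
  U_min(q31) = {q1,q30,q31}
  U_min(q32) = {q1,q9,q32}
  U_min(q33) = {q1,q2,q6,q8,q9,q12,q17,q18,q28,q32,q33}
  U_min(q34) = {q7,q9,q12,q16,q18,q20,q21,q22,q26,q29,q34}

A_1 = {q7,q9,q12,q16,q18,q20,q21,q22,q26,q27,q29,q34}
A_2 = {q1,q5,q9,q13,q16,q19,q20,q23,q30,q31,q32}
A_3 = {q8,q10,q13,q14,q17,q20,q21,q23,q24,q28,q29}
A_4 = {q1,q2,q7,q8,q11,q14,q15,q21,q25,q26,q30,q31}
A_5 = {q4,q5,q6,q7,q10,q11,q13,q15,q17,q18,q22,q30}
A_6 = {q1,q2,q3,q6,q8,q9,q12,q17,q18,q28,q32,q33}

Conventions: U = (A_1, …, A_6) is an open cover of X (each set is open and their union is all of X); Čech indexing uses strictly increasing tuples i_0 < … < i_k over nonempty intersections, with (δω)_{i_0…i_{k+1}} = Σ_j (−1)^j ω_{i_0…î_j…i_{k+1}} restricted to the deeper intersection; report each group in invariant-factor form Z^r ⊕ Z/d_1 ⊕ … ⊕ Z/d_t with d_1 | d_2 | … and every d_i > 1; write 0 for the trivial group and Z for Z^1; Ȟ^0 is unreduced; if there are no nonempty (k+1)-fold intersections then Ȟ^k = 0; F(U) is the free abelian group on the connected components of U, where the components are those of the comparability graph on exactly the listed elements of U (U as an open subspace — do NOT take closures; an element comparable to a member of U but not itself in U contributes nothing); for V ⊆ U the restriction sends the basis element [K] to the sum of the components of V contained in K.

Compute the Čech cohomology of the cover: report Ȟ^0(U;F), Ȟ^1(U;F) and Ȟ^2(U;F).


Ȟ^0 = Z, Ȟ^1 = 0 and Ȟ^2 = Z/2

nerve of the cover:
  A12={q9,q16,q20} A13={q20,q21,q29} A14={q7,q21,q26} A15={q7,q18,q22} A16={q9,q12,q18} A23={q13,q20,q23} A24={q1,q30,q31} A25={q5,q13,q30} A26={q1,q9,q32} A34={q8,q14,q21} A35={q10,q13,q17} A36={q8,q17,q28} A45={q7,q11,q15,q30} A46={q1,q2,q8} A56={q6,q17,q18}
  A123={q20} A126={q9} A134={q21} A145={q7} A156={q18} A235={q13} A245={q30} A246={q1} A346={q8} A356={q17}
components per intersection:
  A1: {q7,q9,q12,q16,q18,q20,q21,q22,q26,q27,q29,q34}
  A2: {q1,q5,q9,q13,q16,q19,q20,q23,q30,q31,q32}
  A3: {q8,q10,q13,q14,q17,q20,q21,q23,q24,q28,q29}
  A4: {q1,q2,q7,q8,q11,q14,q15,q21,q25,q26,q30,q31}
  A5: {q4,q5,q6,q7,q10,q11,q13,q15,q17,q18,q22,q30}
  A6: {q1,q2,q3,q6,q8,q9,q12,q17,q18,q28,q32,q33}
  A12: {q9,q16,q20}
  A13: {q20,q21,q29}
  A14: {q7,q21,q26}
  A15: {q7,q18,q22}
  A16: {q9,q12,q18}
  A23: {q13,q20,q23}
  A24: {q1,q30,q31}
  A25: {q5,q13,q30}
  A26: {q1,q9,q32}
  A34: {q8,q14,q21}
  A35: {q10,q13,q17}
  A36: {q8,q17,q28}
  A45: {q7,q11,q15,q30}
  A46: {q1,q2,q8}
  A56: {q6,q17,q18}
  A123: {q20}
  A126: {q9}
  A134: {q21}
  A145: {q7}
  A156: {q18}
  A235: {q13}
  A245: {q30}
  A246: {q1}
  A346: {q8}
  A356: {q17}
C dims 6,15,10; δ0: rk 5, SNF 1^5; δ1: rk 10, SNF 1^9·2
Ȟ^0 = (6 − 5) − 0 = 1, so Ȟ^0 ≅ Z
Ȟ^1 = (15 − 10) − 5 = 0, so Ȟ^1 ≅ 0
Ȟ^2 = (10 − 0) − 10 = 0 plus torsion [2], so Ȟ^2 ≅ Z/2


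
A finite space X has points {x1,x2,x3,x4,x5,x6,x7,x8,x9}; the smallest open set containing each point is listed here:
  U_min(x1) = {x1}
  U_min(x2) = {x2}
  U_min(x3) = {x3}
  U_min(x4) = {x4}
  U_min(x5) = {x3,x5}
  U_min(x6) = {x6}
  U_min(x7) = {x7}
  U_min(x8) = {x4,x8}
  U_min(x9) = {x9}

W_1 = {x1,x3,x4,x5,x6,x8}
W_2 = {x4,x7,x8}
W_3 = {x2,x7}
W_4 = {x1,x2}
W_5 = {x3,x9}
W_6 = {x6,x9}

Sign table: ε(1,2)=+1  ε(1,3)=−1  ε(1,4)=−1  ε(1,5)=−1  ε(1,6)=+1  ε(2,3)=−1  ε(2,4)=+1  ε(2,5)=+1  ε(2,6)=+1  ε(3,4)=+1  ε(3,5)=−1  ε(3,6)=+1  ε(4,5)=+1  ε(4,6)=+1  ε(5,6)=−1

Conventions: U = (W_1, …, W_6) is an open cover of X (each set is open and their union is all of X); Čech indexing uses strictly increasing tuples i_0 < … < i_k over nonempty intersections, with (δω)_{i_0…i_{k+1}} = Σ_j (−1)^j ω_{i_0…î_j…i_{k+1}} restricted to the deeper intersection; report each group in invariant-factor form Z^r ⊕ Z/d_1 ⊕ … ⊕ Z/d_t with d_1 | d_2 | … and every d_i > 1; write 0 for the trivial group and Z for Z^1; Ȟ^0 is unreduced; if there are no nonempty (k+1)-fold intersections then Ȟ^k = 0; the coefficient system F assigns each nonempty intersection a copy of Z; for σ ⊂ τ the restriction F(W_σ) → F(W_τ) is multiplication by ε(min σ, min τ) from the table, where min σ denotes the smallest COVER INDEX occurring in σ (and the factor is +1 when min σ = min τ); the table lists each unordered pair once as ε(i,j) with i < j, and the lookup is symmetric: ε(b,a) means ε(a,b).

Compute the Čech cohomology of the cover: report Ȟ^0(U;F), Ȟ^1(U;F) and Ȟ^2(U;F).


Ȟ^0(U;F) ≅ Z; Ȟ^1(U;F) ≅ Z^2; Ȟ^2(U;F) ≅ 0

nerve simplices:
  W12={x4,x8} W14={x1} W15={x3} W16={x6} W23={x7} W34={x2} W56={x9}
C dims 6,7; δ0: rk 5, SNF 1^5
degree 0: 6−5−0 = 1 → Ȟ^0 ≅ Z
degree 1: 7−0−5 = 2 → Ȟ^1 ≅ Z^2
degree 2: 0−0−0 = 0 → Ȟ^2 ≅ 0


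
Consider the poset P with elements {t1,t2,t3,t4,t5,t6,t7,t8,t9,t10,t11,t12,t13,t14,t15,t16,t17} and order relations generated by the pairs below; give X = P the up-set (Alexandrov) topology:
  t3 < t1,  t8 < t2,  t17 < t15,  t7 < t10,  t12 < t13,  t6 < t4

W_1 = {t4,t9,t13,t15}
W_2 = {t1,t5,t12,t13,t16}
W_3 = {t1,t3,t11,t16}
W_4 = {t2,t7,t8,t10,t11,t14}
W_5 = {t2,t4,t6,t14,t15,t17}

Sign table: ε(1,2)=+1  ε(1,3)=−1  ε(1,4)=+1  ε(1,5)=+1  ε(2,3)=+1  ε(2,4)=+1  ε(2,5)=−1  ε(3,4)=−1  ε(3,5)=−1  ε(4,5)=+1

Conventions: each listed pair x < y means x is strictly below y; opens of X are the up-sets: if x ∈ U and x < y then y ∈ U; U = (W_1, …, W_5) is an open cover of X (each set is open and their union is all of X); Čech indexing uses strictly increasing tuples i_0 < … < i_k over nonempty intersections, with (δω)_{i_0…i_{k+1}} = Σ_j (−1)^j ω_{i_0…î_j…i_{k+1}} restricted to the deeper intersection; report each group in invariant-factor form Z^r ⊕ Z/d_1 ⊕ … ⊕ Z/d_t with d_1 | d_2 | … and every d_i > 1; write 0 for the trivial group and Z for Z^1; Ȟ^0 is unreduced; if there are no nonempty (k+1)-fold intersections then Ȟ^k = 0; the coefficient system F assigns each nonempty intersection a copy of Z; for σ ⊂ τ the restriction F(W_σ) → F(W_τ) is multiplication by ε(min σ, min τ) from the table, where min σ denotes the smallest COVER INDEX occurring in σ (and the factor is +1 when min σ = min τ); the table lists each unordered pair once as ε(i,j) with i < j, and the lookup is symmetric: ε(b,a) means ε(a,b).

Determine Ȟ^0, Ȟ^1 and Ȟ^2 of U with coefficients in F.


nerve simplices:
  W12={t13} W15={t4,t15} W23={t1,t16} W34={t11} W45={t2,t14}
C dims 5,5; δ0: rk 5, SNF 1^4·2
degree 0: 5−5−0 = 0 → Ȟ^0 ≅ 0
degree 1: 5−0−5 = 0 plus torsion [2] → Ȟ^1 ≅ Z/2
degree 2: 0−0−0 = 0 → Ȟ^2 ≅ 0

Ȟ^0(U;F) ≅ 0, Ȟ^1(U;F) ≅ Z/2 and Ȟ^2(U;F) ≅ 0


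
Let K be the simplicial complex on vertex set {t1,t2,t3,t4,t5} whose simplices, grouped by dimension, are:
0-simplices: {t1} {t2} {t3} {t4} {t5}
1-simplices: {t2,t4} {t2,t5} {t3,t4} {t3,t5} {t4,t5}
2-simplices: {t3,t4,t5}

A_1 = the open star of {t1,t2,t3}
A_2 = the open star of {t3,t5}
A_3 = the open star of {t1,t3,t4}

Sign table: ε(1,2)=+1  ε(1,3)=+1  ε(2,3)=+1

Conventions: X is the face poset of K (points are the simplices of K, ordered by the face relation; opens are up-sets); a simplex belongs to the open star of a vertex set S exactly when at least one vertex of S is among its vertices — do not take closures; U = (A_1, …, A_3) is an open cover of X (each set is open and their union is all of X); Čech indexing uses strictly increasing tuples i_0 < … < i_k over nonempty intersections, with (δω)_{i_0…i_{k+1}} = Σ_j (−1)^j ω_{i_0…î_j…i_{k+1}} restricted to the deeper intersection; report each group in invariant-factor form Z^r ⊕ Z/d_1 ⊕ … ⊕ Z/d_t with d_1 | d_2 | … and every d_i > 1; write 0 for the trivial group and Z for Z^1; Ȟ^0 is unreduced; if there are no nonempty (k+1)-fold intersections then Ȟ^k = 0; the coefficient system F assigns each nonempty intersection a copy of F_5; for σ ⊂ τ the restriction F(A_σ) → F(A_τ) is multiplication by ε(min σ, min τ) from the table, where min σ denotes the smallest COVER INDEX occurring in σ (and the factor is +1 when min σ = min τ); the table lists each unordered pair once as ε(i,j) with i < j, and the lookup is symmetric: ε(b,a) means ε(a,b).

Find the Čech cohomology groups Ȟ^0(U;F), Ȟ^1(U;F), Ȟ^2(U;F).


Ȟ^0(U;F) ≅ Z/5; Ȟ^1(U;F) ≅ 0; Ȟ^2(U;F) ≅ 0

nerve simplices:
  A1={{t1},{t2},{t3},{t2,t4},{t2,t5},{t3,t4},{t3,t5},{t3,t4,t5}} A2={{t3},{t5},{t2,t5},{t3,t4},{t3,t5},{t4,t5},{t3,t4,t5}} A3={{t1},{t3},{t4},{t2,t4},{t3,t4},{t3,t5},{t4,t5},{t3,t4,t5}}
  A12={{t3},{t2,t5},{t3,t4},{t3,t5},{t3,t4,t5}} A13={{t1},{t3},{t2,t4},{t3,t4},{t3,t5},{t3,t4,t5}} A23={{t3},{t3,t4},{t3,t5},{t4,t5},{t3,t4,t5}}
  A123={{t3},{t3,t4},{t3,t5},{t3,t4,t5}}
C dims 3,3,1; δ0: rk_F5 2; δ1: rk_F5 1
degree 0: 3−2−0 = 1 → Ȟ^0 ≅ Z/5
degree 1: 3−1−2 = 0 → Ȟ^1 ≅ 0
degree 2: 1−0−1 = 0 → Ȟ^2 ≅ 0


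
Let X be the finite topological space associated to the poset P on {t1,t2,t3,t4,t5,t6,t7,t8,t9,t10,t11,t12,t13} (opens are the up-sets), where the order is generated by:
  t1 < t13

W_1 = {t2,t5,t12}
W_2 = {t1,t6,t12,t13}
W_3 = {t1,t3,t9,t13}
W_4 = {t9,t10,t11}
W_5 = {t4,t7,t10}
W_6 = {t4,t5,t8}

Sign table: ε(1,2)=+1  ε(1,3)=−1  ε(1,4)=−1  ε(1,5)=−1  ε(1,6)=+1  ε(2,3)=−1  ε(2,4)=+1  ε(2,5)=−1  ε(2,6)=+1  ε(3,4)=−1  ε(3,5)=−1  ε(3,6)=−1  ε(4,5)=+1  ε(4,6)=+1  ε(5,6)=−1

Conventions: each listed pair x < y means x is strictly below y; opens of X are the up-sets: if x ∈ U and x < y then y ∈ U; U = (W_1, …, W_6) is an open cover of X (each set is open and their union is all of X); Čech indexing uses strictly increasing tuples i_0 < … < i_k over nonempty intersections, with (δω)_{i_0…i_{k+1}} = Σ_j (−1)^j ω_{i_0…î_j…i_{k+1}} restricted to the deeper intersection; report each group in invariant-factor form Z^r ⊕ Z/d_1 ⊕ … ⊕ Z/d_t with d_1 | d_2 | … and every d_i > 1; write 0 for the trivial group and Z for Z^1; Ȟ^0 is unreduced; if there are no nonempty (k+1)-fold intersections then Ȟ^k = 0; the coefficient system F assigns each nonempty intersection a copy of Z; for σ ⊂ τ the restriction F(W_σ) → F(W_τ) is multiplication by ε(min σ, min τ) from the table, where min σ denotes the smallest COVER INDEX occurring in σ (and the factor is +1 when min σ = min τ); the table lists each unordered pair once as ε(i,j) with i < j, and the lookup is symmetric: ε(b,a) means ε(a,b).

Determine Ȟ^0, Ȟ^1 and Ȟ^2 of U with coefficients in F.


Ȟ^0 ≅ 0, Ȟ^1 ≅ Z/2 and Ȟ^2 ≅ 0

intersection data:
  W12={t12} W16={t5} W23={t1,t13} W34={t9} W45={t10} W56={t4}
C dims 6,6; δ0: rk 6, SNF 1^5·2
Ȟ^0 = (6 − 6) − 0 = 0, so Ȟ^0 ≅ 0
Ȟ^1 = (6 − 0) − 6 = 0 plus torsion [2], so Ȟ^1 ≅ Z/2
Ȟ^2 = (0 − 0) − 0 = 0, so Ȟ^2 ≅ 0
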